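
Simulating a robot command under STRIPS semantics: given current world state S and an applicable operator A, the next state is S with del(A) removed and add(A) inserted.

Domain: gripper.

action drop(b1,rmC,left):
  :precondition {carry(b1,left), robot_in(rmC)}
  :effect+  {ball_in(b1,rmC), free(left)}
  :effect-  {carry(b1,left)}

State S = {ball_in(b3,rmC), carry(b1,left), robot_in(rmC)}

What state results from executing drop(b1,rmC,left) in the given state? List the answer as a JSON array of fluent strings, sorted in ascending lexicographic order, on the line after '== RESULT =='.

Compute (S \ del) ∪ add:
  pre ⊆ S: {carry(b1,left), robot_in(rmC)} ⊆ S  — applicable
  S \ del = {ball_in(b3,rmC), robot_in(rmC)}
  ∪ add   = {ball_in(b1,rmC), ball_in(b3,rmC), free(left), robot_in(rmC)}

== RESULT ==
["ball_in(b1,rmC)", "ball_in(b3,rmC)", "free(left)", "robot_in(rmC)"]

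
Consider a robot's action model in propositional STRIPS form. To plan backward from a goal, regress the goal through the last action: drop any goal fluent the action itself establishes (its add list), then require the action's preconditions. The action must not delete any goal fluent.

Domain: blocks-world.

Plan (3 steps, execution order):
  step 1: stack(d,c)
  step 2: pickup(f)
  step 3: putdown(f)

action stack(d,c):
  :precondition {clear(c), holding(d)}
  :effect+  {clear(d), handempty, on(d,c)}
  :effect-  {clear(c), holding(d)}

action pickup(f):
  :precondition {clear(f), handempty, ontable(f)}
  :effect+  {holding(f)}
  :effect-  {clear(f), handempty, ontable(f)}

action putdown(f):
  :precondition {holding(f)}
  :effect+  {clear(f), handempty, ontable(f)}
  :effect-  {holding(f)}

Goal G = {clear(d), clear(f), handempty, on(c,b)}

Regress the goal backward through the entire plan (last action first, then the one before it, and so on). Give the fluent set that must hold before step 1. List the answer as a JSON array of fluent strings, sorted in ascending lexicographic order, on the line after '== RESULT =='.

Work backward from the goal:
  through step 3 (putdown(f)): drop {clear(f), handempty}, keep {clear(d), on(c,b)}, require {holding(f)}
    → {clear(d), holding(f), on(c,b)}
  through step 2 (pickup(f)): drop {holding(f)}, keep {clear(d), on(c,b)}, require {clear(f), handempty, ontable(f)}
    → {clear(d), clear(f), handempty, on(c,b), ontable(f)}
  through step 1 (stack(d,c)): drop {clear(d), handempty}, keep {clear(f), on(c,b), ontable(f)}, require {clear(c), holding(d)}
    → {clear(c), clear(f), holding(d), on(c,b), ontable(f)}

== RESULT ==
["clear(c)", "clear(f)", "holding(d)", "on(c,b)", "ontable(f)"]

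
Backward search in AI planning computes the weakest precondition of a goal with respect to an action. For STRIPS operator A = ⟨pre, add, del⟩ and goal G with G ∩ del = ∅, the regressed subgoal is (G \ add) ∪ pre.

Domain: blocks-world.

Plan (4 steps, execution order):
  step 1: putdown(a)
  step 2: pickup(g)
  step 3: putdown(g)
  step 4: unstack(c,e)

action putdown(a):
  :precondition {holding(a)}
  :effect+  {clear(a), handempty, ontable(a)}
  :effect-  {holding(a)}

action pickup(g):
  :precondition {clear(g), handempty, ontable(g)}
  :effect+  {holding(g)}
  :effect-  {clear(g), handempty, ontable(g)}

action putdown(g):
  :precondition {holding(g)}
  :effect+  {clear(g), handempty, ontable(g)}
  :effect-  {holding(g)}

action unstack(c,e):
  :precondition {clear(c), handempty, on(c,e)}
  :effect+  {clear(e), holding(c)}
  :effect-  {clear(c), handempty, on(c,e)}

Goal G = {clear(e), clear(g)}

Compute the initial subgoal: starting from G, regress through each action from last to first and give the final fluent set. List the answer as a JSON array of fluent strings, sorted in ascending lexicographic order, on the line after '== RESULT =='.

Regress step by step:
  through step 4 (unstack(c,e)): drop {clear(e)}, keep {clear(g)}, require {clear(c), handempty, on(c,e)}
    → {clear(c), clear(g), handempty, on(c,e)}
  through step 3 (putdown(g)): drop {clear(g), handempty}, keep {clear(c), on(c,e)}, require {holding(g)}
    → {clear(c), holding(g), on(c,e)}
  through step 2 (pickup(g)): drop {holding(g)}, keep {clear(c), on(c,e)}, require {clear(g), handempty, ontable(g)}
    → {clear(c), clear(g), handempty, on(c,e), ontable(g)}
  through step 1 (putdown(a)): drop {handempty}, keep {clear(c), clear(g), on(c,e), ontable(g)}, require {holding(a)}
    → {clear(c), clear(g), holding(a), on(c,e), ontable(g)}

== RESULT ==
["clear(c)", "clear(g)", "holding(a)", "on(c,e)", "ontable(g)"]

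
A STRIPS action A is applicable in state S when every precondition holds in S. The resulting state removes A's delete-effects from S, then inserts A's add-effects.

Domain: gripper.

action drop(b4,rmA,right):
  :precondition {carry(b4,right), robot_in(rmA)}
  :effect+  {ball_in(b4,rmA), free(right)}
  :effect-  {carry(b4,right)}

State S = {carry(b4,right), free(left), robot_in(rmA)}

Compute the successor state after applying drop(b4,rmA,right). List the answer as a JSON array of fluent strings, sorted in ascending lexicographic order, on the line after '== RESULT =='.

Progress:
  pre ⊆ S: {carry(b4,right), robot_in(rmA)} ⊆ S  — applicable
  S \ del = {free(left), robot_in(rmA)}
  ∪ add   = {ball_in(b4,rmA), free(left), free(right), robot_in(rmA)}

== RESULT ==
["ball_in(b4,rmA)", "free(left)", "free(right)", "robot_in(rmA)"]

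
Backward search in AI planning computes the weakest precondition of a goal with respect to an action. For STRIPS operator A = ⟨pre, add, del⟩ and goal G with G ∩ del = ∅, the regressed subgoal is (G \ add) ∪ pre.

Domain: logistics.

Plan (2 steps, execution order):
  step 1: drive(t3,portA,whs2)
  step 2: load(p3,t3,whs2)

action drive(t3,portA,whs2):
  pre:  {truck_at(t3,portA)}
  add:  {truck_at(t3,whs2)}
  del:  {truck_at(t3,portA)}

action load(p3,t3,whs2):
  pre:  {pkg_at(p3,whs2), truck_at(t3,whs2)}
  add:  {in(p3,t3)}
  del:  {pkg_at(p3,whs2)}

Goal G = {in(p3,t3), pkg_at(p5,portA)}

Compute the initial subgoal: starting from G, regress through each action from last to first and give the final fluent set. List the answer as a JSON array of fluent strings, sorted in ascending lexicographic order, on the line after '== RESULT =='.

Work backward from the goal:
  through step 2 (load(p3,t3,whs2)): drop {in(p3,t3)}, keep {pkg_at(p5,portA)}, require {pkg_at(p3,whs2), truck_at(t3,whs2)}
    → {pkg_at(p3,whs2), pkg_at(p5,portA), truck_at(t3,whs2)}
  through step 1 (drive(t3,portA,whs2)): drop {truck_at(t3,whs2)}, keep {pkg_at(p3,whs2), pkg_at(p5,portA)}, require {truck_at(t3,portA)}
    → {pkg_at(p3,whs2), pkg_at(p5,portA), truck_at(t3,portA)}

== RESULT ==
["pkg_at(p3,whs2)", "pkg_at(p5,portA)", "truck_at(t3,portA)"]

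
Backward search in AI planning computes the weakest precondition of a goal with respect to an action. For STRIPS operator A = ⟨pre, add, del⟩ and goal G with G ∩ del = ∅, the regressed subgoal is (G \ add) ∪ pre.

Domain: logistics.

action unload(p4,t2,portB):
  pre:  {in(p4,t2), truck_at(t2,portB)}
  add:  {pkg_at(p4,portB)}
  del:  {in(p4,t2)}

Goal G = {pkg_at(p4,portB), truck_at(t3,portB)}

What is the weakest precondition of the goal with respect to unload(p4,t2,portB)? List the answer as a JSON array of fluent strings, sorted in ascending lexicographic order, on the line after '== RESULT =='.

Regress:
  G ∩ del = {}  (empty — regression defined)
  G \ add = {pkg_at(p4,portB), truck_at(t3,portB)} \ {pkg_at(p4,portB)} = {truck_at(t3,portB)}
  ∪ pre   = {truck_at(t3,portB)} ∪ {in(p4,t2), truck_at(t2,portB)}
          = {in(p4,t2), truck_at(t2,portB), truck_at(t3,portB)}

== RESULT ==
["in(p4,t2)", "truck_at(t2,portB)", "truck_at(t3,portB)"]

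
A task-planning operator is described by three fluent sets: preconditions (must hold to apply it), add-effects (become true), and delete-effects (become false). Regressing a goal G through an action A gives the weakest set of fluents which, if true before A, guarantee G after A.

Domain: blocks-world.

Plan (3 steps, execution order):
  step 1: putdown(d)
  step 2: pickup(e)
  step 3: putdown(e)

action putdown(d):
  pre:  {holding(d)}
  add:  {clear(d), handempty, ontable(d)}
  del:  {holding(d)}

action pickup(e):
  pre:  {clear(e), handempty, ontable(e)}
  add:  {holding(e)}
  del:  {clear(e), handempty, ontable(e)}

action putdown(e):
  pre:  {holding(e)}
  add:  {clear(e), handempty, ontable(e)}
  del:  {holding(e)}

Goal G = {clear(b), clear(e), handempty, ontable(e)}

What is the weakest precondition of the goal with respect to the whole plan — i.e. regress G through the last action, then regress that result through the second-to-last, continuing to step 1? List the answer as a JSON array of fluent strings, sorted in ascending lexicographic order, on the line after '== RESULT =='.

Work backward from the goal:
  through step 3 (putdown(e)): drop {clear(e), handempty, ontable(e)}, keep {clear(b)}, require {holding(e)}
    → {clear(b), holding(e)}
  through step 2 (pickup(e)): drop {holding(e)}, keep {clear(b)}, require {clear(e), handempty, ontable(e)}
    → {clear(b), clear(e), handempty, ontable(e)}
  through step 1 (putdown(d)): drop {handempty}, keep {clear(b), clear(e), ontable(e)}, require {holding(d)}
    → {clear(b), clear(e), holding(d), ontable(e)}

== RESULT ==
["clear(b)", "clear(e)", "holding(d)", "ontable(e)"]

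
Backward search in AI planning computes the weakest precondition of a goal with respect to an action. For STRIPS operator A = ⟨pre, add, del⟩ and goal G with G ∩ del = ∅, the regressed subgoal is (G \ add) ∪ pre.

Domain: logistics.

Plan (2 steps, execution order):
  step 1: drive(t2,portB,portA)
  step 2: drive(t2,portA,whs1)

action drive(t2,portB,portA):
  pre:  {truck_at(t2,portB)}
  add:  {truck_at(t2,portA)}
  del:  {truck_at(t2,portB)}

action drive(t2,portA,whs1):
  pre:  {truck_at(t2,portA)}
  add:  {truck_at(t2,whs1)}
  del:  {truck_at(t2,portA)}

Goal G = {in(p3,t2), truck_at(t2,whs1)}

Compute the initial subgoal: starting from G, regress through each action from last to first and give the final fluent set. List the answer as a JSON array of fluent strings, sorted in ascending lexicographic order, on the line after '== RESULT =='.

Work backward from the goal:
  through step 2 (drive(t2,portA,whs1)): drop {truck_at(t2,whs1)}, keep {in(p3,t2)}, require {truck_at(t2,portA)}
    → {in(p3,t2), truck_at(t2,portA)}
  through step 1 (drive(t2,portB,portA)): drop {truck_at(t2,portA)}, keep {in(p3,t2)}, require {truck_at(t2,portB)}
    → {in(p3,t2), truck_at(t2,portB)}

== RESULT ==
["in(p3,t2)", "truck_at(t2,portB)"]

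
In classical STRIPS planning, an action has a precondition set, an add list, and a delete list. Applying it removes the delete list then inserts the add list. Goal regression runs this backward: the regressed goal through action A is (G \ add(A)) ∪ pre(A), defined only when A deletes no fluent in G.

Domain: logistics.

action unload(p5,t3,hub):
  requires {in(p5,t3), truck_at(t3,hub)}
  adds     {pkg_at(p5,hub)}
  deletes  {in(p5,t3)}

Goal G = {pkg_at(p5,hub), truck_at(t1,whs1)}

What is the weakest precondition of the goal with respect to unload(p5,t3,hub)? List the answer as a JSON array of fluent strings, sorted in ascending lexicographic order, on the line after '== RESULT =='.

Compute (G \ add) ∪ pre:
  G ∩ del = {}  (empty — regression defined)
  G \ add = {pkg_at(p5,hub), truck_at(t1,whs1)} \ {pkg_at(p5,hub)} = {truck_at(t1,whs1)}
  ∪ pre   = {truck_at(t1,whs1)} ∪ {in(p5,t3), truck_at(t3,hub)}
          = {in(p5,t3), truck_at(t1,whs1), truck_at(t3,hub)}

== RESULT ==
["in(p5,t3)", "truck_at(t1,whs1)", "truck_at(t3,hub)"]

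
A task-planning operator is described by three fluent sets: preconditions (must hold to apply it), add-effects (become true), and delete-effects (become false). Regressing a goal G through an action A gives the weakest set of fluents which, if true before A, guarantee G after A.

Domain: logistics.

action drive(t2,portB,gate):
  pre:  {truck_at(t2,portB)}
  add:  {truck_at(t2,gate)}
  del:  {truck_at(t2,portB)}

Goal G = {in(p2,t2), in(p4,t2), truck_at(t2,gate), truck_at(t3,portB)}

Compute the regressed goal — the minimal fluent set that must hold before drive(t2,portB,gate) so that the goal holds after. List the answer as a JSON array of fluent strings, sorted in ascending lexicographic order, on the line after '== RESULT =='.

Regress:
  G ∩ del = {}  (empty — regression defined)
  G \ add = {in(p2,t2), in(p4,t2), truck_at(t2,gate), truck_at(t3,portB)} \ {truck_at(t2,gate)} = {in(p2,t2), in(p4,t2), truck_at(t3,portB)}
  ∪ pre   = {in(p2,t2), in(p4,t2), truck_at(t3,portB)} ∪ {truck_at(t2,portB)}
          = {in(p2,t2), in(p4,t2), truck_at(t2,portB), truck_at(t3,portB)}

== RESULT ==
["in(p2,t2)", "in(p4,t2)", "truck_at(t2,portB)", "truck_at(t3,portB)"]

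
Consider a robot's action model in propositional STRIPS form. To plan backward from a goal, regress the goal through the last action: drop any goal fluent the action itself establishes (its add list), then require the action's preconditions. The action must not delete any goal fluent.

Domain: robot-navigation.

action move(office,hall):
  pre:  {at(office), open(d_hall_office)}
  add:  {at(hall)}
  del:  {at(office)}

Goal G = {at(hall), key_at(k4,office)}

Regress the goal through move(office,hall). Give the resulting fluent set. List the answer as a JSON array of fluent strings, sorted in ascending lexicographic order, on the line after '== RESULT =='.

Regress:
  G ∩ del = {}  (empty — regression defined)
  G \ add = {at(hall), key_at(k4,office)} \ {at(hall)} = {key_at(k4,office)}
  ∪ pre   = {key_at(k4,office)} ∪ {at(office), open(d_hall_office)}
          = {at(office), key_at(k4,office), open(d_hall_office)}

== RESULT ==
["at(office)", "key_at(k4,office)", "open(d_hall_office)"]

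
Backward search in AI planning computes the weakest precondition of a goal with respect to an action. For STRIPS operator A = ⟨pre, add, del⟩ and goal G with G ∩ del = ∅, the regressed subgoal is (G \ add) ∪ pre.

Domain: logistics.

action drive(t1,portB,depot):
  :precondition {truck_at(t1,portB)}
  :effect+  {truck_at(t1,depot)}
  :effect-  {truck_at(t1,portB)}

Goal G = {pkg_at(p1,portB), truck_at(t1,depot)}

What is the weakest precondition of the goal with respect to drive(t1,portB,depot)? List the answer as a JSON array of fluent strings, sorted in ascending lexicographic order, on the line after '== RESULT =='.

Compute (G \ add) ∪ pre:
  G ∩ del = {}  (empty — regression defined)
  G \ add = {pkg_at(p1,portB), truck_at(t1,depot)} \ {truck_at(t1,depot)} = {pkg_at(p1,portB)}
  ∪ pre   = {pkg_at(p1,portB)} ∪ {truck_at(t1,portB)}
          = {pkg_at(p1,portB), truck_at(t1,portB)}

== RESULT ==
["pkg_at(p1,portB)", "truck_at(t1,portB)"]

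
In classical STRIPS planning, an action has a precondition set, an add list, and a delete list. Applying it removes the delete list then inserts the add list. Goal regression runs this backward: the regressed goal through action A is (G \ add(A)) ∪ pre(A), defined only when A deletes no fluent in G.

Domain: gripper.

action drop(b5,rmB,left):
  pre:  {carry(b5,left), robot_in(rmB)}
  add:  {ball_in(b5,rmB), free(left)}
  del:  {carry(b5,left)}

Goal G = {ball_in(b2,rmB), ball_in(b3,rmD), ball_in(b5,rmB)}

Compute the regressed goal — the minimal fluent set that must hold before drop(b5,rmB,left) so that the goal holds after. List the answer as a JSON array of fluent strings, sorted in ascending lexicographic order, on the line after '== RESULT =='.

Regress:
  G ∩ del = {}  (empty — regression defined)
  G \ add = {ball_in(b2,rmB), ball_in(b3,rmD), ball_in(b5,rmB)} \ {ball_in(b5,rmB), free(left)} = {ball_in(b2,rmB), ball_in(b3,rmD)}
  ∪ pre   = {ball_in(b2,rmB), ball_in(b3,rmD)} ∪ {carry(b5,left), robot_in(rmB)}
          = {ball_in(b2,rmB), ball_in(b3,rmD), carry(b5,left), robot_in(rmB)}

== RESULT ==
["ball_in(b2,rmB)", "ball_in(b3,rmD)", "carry(b5,left)", "robot_in(rmB)"]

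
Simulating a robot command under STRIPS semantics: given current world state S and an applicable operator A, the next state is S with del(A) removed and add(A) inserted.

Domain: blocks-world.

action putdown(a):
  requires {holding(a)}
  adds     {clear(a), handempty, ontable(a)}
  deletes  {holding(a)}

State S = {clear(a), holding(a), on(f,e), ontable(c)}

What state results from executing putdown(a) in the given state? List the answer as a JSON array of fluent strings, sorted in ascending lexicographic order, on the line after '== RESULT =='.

Compute (S \ del) ∪ add:
  pre ⊆ S: {holding(a)} ⊆ S  — applicable
  S \ del = {clear(a), on(f,e), ontable(c)}
  ∪ add   = {clear(a), handempty, on(f,e), ontable(a), ontable(c)}

== RESULT ==
["clear(a)", "handempty", "on(f,e)", "ontable(a)", "ontable(c)"]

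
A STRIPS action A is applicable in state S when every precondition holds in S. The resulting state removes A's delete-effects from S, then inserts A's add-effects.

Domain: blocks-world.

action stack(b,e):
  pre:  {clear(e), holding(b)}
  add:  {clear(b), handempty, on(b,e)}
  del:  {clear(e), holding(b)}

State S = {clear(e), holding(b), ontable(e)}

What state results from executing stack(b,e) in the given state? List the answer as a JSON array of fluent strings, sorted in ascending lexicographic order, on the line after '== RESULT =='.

Progress:
  pre ⊆ S: {clear(e), holding(b)} ⊆ S  — applicable
  S \ del = {ontable(e)}
  ∪ add   = {clear(b), handempty, on(b,e), ontable(e)}

== RESULT ==
["clear(b)", "handempty", "on(b,e)", "ontable(e)"]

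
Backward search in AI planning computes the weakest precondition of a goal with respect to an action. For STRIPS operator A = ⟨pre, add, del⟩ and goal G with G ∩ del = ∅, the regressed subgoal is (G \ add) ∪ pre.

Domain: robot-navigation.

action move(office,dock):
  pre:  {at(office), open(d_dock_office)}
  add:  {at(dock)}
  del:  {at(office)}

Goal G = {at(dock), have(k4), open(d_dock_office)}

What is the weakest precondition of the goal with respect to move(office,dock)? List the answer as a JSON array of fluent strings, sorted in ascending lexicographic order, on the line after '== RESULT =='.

Regress:
  G ∩ del = {}  (empty — regression defined)
  G \ add = {at(dock), have(k4), open(d_dock_office)} \ {at(dock)} = {have(k4), open(d_dock_office)}
  ∪ pre   = {have(k4), open(d_dock_office)} ∪ {at(office), open(d_dock_office)}
          = {at(office), have(k4), open(d_dock_office)}

== RESULT ==
["at(office)", "have(k4)", "open(d_dock_office)"]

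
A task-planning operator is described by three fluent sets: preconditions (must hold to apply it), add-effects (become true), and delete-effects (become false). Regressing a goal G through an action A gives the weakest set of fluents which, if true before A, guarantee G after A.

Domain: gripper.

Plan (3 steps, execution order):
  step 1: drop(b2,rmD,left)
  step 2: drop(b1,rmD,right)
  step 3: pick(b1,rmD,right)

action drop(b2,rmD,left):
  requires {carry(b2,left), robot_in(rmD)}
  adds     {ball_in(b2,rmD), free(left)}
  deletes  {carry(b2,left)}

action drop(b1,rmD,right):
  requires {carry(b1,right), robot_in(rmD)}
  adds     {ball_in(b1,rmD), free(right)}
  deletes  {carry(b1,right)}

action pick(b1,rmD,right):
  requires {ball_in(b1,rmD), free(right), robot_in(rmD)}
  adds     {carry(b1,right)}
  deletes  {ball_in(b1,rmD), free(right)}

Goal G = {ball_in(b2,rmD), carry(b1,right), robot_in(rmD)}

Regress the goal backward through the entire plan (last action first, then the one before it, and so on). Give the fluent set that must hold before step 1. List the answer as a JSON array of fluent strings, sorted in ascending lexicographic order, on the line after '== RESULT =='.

Work backward from the goal:
  through step 3 (pick(b1,rmD,right)): drop {carry(b1,right)}, keep {ball_in(b2,rmD), robot_in(rmD)}, require {ball_in(b1,rmD), free(right), robot_in(rmD)}
    → {ball_in(b1,rmD), ball_in(b2,rmD), free(right), robot_in(rmD)}
  through step 2 (drop(b1,rmD,right)): drop {ball_in(b1,rmD), free(right)}, keep {ball_in(b2,rmD), robot_in(rmD)}, require {carry(b1,right), robot_in(rmD)}
    → {ball_in(b2,rmD), carry(b1,right), robot_in(rmD)}
  through step 1 (drop(b2,rmD,left)): drop {ball_in(b2,rmD)}, keep {carry(b1,right), robot_in(rmD)}, require {carry(b2,left), robot_in(rmD)}
    → {carry(b1,right), carry(b2,left), robot_in(rmD)}

== RESULT ==
["carry(b1,right)", "carry(b2,left)", "robot_in(rmD)"]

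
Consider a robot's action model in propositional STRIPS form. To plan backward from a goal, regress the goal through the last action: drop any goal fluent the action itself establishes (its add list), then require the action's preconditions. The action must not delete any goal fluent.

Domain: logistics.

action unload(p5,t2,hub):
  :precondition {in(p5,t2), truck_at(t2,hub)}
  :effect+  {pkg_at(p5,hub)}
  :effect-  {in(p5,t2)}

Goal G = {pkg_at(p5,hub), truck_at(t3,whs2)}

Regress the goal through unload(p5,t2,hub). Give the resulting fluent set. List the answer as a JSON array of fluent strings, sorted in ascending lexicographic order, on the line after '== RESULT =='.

Compute (G \ add) ∪ pre:
  G ∩ del = {}  (empty — regression defined)
  G \ add = {pkg_at(p5,hub), truck_at(t3,whs2)} \ {pkg_at(p5,hub)} = {truck_at(t3,whs2)}
  ∪ pre   = {truck_at(t3,whs2)} ∪ {in(p5,t2), truck_at(t2,hub)}
          = {in(p5,t2), truck_at(t2,hub), truck_at(t3,whs2)}

== RESULT ==
["in(p5,t2)", "truck_at(t2,hub)", "truck_at(t3,whs2)"]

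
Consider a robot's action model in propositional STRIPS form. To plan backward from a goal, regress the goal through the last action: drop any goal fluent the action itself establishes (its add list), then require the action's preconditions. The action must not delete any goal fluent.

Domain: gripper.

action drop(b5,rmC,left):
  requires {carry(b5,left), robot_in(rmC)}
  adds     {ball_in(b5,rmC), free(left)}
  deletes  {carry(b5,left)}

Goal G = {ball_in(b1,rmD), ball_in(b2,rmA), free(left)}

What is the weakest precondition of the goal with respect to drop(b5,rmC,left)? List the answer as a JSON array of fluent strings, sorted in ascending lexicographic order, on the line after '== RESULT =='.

Compute (G \ add) ∪ pre:
  G ∩ del = {}  (empty — regression defined)
  G \ add = {ball_in(b1,rmD), ball_in(b2,rmA), free(left)} \ {ball_in(b5,rmC), free(left)} = {ball_in(b1,rmD), ball_in(b2,rmA)}
  ∪ pre   = {ball_in(b1,rmD), ball_in(b2,rmA)} ∪ {carry(b5,left), robot_in(rmC)}
          = {ball_in(b1,rmD), ball_in(b2,rmA), carry(b5,left), robot_in(rmC)}

== RESULT ==
["ball_in(b1,rmD)", "ball_in(b2,rmA)", "carry(b5,left)", "robot_in(rmC)"]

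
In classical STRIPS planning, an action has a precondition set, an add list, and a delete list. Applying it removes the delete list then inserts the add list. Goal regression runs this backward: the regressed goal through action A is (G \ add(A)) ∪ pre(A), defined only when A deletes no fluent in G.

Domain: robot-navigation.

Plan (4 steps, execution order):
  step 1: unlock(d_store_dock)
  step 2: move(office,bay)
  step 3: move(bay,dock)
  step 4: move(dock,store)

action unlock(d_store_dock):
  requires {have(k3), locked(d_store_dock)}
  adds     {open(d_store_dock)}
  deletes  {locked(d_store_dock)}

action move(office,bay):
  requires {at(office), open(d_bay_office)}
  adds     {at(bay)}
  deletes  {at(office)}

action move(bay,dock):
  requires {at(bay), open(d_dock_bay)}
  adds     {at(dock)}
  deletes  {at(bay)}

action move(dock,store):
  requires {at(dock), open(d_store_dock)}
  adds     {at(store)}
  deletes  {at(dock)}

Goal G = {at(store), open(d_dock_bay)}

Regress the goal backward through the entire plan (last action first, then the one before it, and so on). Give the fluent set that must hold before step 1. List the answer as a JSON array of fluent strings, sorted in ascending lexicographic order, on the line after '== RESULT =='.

Work backward from the goal:
  through step 4 (move(dock,store)): drop {at(store)}, keep {open(d_dock_bay)}, require {at(dock), open(d_store_dock)}
    → {at(dock), open(d_dock_bay), open(d_store_dock)}
  through step 3 (move(bay,dock)): drop {at(dock)}, keep {open(d_dock_bay), open(d_store_dock)}, require {at(bay), open(d_dock_bay)}
    → {at(bay), open(d_dock_bay), open(d_store_dock)}
  through step 2 (move(office,bay)): drop {at(bay)}, keep {open(d_dock_bay), open(d_store_dock)}, require {at(office), open(d_bay_office)}
    → {at(office), open(d_bay_office), open(d_dock_bay), open(d_store_dock)}
  through step 1 (unlock(d_store_dock)): drop {open(d_store_dock)}, keep {at(office), open(d_bay_office), open(d_dock_bay)}, require {have(k3), locked(d_store_dock)}
    → {at(office), have(k3), locked(d_store_dock), open(d_bay_office), open(d_dock_bay)}

== RESULT ==
["at(office)", "have(k3)", "locked(d_store_dock)", "open(d_bay_office)", "open(d_dock_bay)"]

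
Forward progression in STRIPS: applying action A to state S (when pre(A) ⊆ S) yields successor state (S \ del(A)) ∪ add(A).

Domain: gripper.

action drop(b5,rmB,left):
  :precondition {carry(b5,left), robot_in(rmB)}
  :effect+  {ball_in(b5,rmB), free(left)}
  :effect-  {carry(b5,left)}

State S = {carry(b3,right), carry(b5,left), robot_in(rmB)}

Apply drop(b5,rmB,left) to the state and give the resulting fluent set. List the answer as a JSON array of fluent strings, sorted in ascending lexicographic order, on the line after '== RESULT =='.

Progress:
  pre ⊆ S: {carry(b5,left), robot_in(rmB)} ⊆ S  — applicable
  S \ del = {carry(b3,right), robot_in(rmB)}
  ∪ add   = {ball_in(b5,rmB), carry(b3,right), free(left), robot_in(rmB)}

== RESULT ==
["ball_in(b5,rmB)", "carry(b3,right)", "free(left)", "robot_in(rmB)"]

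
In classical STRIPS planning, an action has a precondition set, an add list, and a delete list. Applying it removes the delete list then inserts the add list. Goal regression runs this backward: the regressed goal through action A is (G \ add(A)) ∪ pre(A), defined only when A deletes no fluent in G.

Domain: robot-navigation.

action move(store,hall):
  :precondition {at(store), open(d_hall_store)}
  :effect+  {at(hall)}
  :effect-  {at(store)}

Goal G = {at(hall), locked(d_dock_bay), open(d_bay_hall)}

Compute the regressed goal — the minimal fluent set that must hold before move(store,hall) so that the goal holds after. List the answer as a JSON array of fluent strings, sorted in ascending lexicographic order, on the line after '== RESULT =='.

Compute (G \ add) ∪ pre:
  G ∩ del = {}  (empty — regression defined)
  G \ add = {at(hall), locked(d_dock_bay), open(d_bay_hall)} \ {at(hall)} = {locked(d_dock_bay), open(d_bay_hall)}
  ∪ pre   = {locked(d_dock_bay), open(d_bay_hall)} ∪ {at(store), open(d_hall_store)}
          = {at(store), locked(d_dock_bay), open(d_bay_hall), open(d_hall_store)}

== RESULT ==
["at(store)", "locked(d_dock_bay)", "open(d_bay_hall)", "open(d_hall_store)"]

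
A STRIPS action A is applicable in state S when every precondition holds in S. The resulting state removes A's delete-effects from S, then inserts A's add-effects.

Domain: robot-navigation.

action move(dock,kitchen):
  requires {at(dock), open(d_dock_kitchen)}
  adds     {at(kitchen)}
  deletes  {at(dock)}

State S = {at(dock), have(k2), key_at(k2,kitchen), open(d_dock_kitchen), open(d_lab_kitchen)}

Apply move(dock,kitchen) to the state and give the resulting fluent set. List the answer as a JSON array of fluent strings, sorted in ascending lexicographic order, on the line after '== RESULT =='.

Progress:
  pre ⊆ S: {at(dock), open(d_dock_kitchen)} ⊆ S  — applicable
  S \ del = {have(k2), key_at(k2,kitchen), open(d_dock_kitchen), open(d_lab_kitchen)}
  ∪ add   = {at(kitchen), have(k2), key_at(k2,kitchen), open(d_dock_kitchen), open(d_lab_kitchen)}

== RESULT ==
["at(kitchen)", "have(k2)", "key_at(k2,kitchen)", "open(d_dock_kitchen)", "open(d_lab_kitchen)"]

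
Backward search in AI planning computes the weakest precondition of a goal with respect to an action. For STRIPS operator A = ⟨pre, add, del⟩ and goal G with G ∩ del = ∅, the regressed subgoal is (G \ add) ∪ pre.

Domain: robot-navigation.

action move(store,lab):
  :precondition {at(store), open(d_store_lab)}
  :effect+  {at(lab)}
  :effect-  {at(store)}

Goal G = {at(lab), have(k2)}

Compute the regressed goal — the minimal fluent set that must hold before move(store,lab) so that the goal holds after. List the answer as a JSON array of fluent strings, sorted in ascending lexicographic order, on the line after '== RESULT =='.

Regress:
  G ∩ del = {}  (empty — regression defined)
  G \ add = {at(lab), have(k2)} \ {at(lab)} = {have(k2)}
  ∪ pre   = {have(k2)} ∪ {at(store), open(d_store_lab)}
          = {at(store), have(k2), open(d_store_lab)}

== RESULT ==
["at(store)", "have(k2)", "open(d_store_lab)"]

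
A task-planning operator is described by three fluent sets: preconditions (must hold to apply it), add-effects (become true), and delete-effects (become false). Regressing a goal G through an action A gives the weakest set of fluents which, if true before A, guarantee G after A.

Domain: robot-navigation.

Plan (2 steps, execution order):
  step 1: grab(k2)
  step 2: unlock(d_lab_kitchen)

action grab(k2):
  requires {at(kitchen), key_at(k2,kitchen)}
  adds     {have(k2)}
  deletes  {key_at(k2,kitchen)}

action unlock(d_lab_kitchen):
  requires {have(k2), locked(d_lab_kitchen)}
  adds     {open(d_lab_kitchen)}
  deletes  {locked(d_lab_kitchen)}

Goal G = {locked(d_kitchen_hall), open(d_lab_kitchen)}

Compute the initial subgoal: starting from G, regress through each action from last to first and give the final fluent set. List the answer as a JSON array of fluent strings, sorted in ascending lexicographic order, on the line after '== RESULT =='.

Regress step by step:
  through step 2 (unlock(d_lab_kitchen)): drop {open(d_lab_kitchen)}, keep {locked(d_kitchen_hall)}, require {have(k2), locked(d_lab_kitchen)}
    → {have(k2), locked(d_kitchen_hall), locked(d_lab_kitchen)}
  through step 1 (grab(k2)): drop {have(k2)}, keep {locked(d_kitchen_hall), locked(d_lab_kitchen)}, require {at(kitchen), key_at(k2,kitchen)}
    → {at(kitchen), key_at(k2,kitchen), locked(d_kitchen_hall), locked(d_lab_kitchen)}

== RESULT ==
["at(kitchen)", "key_at(k2,kitchen)", "locked(d_kitchen_hall)", "locked(d_lab_kitchen)"]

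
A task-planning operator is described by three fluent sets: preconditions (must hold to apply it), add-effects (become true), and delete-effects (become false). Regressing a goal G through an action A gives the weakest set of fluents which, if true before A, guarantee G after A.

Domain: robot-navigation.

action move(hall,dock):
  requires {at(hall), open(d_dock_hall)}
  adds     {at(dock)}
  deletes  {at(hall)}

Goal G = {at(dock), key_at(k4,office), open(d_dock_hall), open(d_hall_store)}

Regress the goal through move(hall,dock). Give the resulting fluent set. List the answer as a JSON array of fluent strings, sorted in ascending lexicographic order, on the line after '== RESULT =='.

Compute (G \ add) ∪ pre:
  G ∩ del = {}  (empty — regression defined)
  G \ add = {at(dock), key_at(k4,office), open(d_dock_hall), open(d_hall_store)} \ {at(dock)} = {key_at(k4,office), open(d_dock_hall), open(d_hall_store)}
  ∪ pre   = {key_at(k4,office), open(d_dock_hall), open(d_hall_store)} ∪ {at(hall), open(d_dock_hall)}
          = {at(hall), key_at(k4,office), open(d_dock_hall), open(d_hall_store)}

== RESULT ==
["at(hall)", "key_at(k4,office)", "open(d_dock_hall)", "open(d_hall_store)"]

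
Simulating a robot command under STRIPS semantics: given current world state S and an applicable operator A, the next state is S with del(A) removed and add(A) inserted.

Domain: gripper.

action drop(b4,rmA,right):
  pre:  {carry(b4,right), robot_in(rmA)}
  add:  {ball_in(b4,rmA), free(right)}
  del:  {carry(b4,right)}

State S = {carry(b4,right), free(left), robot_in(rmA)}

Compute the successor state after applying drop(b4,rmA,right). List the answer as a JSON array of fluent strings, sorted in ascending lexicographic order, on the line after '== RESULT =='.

Progress:
  pre ⊆ S: {carry(b4,right), robot_in(rmA)} ⊆ S  — applicable
  S \ del = {free(left), robot_in(rmA)}
  ∪ add   = {ball_in(b4,rmA), free(left), free(right), robot_in(rmA)}

== RESULT ==
["ball_in(b4,rmA)", "free(left)", "free(right)", "robot_in(rmA)"]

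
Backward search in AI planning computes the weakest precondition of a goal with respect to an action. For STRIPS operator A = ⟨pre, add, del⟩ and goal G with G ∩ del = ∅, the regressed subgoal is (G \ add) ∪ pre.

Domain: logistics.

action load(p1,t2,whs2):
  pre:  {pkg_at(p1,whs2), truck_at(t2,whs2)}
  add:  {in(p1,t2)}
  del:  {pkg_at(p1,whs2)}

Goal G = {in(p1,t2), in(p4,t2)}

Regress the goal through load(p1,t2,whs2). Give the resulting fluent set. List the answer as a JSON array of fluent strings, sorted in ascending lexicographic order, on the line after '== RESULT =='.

Compute (G \ add) ∪ pre:
  G ∩ del = {}  (empty — regression defined)
  G \ add = {in(p1,t2), in(p4,t2)} \ {in(p1,t2)} = {in(p4,t2)}
  ∪ pre   = {in(p4,t2)} ∪ {pkg_at(p1,whs2), truck_at(t2,whs2)}
          = {in(p4,t2), pkg_at(p1,whs2), truck_at(t2,whs2)}

== RESULT ==
["in(p4,t2)", "pkg_at(p1,whs2)", "truck_at(t2,whs2)"]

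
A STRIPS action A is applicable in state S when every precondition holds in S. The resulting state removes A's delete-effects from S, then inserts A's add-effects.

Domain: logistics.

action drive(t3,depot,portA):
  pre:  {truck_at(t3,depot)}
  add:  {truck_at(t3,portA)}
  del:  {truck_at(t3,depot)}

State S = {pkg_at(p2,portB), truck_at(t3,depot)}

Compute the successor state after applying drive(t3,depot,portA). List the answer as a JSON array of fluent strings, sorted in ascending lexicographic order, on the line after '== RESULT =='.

Compute (S \ del) ∪ add:
  pre ⊆ S: {truck_at(t3,depot)} ⊆ S  — applicable
  S \ del = {pkg_at(p2,portB)}
  ∪ add   = {pkg_at(p2,portB), truck_at(t3,portA)}

== RESULT ==
["pkg_at(p2,portB)", "truck_at(t3,portA)"]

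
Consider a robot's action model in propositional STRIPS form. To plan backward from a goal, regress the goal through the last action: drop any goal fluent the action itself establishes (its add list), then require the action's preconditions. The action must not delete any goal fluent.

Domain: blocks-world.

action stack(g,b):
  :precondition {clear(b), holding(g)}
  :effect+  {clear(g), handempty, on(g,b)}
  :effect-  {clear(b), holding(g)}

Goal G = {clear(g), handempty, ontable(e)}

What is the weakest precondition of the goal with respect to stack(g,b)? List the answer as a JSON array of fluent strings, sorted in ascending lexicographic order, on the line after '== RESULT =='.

Regress:
  G ∩ del = {}  (empty — regression defined)
  G \ add = {clear(g), handempty, ontable(e)} \ {clear(g), handempty, on(g,b)} = {ontable(e)}
  ∪ pre   = {ontable(e)} ∪ {clear(b), holding(g)}
          = {clear(b), holding(g), ontable(e)}

== RESULT ==
["clear(b)", "holding(g)", "ontable(e)"]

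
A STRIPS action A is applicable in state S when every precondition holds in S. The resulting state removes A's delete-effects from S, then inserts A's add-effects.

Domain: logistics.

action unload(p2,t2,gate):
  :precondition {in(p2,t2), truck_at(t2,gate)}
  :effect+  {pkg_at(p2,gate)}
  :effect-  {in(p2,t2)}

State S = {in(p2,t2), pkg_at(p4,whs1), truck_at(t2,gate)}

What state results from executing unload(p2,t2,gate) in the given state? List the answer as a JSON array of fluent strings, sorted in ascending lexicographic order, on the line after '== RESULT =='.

Compute (S \ del) ∪ add:
  pre ⊆ S: {in(p2,t2), truck_at(t2,gate)} ⊆ S  — applicable
  S \ del = {pkg_at(p4,whs1), truck_at(t2,gate)}
  ∪ add   = {pkg_at(p2,gate), pkg_at(p4,whs1), truck_at(t2,gate)}

== RESULT ==
["pkg_at(p2,gate)", "pkg_at(p4,whs1)", "truck_at(t2,gate)"]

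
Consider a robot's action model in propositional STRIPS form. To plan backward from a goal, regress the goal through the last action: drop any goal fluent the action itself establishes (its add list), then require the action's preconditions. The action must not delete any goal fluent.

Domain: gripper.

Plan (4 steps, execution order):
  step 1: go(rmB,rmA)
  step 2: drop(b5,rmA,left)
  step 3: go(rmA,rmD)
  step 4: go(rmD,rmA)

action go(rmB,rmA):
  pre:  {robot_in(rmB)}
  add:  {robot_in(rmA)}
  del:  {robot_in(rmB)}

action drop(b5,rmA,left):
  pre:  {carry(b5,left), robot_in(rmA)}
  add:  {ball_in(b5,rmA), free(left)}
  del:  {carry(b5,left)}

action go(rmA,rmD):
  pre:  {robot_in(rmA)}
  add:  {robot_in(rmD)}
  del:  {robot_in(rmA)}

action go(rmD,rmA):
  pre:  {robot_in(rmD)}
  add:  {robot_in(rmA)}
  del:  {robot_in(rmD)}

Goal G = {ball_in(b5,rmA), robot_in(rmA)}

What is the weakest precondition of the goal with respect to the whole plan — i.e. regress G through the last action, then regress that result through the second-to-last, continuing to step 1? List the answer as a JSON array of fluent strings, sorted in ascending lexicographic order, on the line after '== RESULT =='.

Regress step by step:
  through step 4 (go(rmD,rmA)): drop {robot_in(rmA)}, keep {ball_in(b5,rmA)}, require {robot_in(rmD)}
    → {ball_in(b5,rmA), robot_in(rmD)}
  through step 3 (go(rmA,rmD)): drop {robot_in(rmD)}, keep {ball_in(b5,rmA)}, require {robot_in(rmA)}
    → {ball_in(b5,rmA), robot_in(rmA)}
  through step 2 (drop(b5,rmA,left)): drop {ball_in(b5,rmA)}, keep {robot_in(rmA)}, require {carry(b5,left), robot_in(rmA)}
    → {carry(b5,left), robot_in(rmA)}
  through step 1 (go(rmB,rmA)): drop {robot_in(rmA)}, keep {carry(b5,left)}, require {robot_in(rmB)}
    → {carry(b5,left), robot_in(rmB)}

== RESULT ==
["carry(b5,left)", "robot_in(rmB)"]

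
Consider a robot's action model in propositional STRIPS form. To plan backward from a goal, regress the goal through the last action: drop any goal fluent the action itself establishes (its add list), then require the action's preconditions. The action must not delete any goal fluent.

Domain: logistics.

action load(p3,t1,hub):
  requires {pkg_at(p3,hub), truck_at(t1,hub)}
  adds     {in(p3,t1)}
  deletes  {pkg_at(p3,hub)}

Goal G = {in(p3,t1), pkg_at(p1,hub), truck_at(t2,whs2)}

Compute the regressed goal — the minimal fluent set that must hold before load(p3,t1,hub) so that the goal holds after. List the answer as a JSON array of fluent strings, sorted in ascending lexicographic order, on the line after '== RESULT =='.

Compute (G \ add) ∪ pre:
  G ∩ del = {}  (empty — regression defined)
  G \ add = {in(p3,t1), pkg_at(p1,hub), truck_at(t2,whs2)} \ {in(p3,t1)} = {pkg_at(p1,hub), truck_at(t2,whs2)}
  ∪ pre   = {pkg_at(p1,hub), truck_at(t2,whs2)} ∪ {pkg_at(p3,hub), truck_at(t1,hub)}
          = {pkg_at(p1,hub), pkg_at(p3,hub), truck_at(t1,hub), truck_at(t2,whs2)}

== RESULT ==
["pkg_at(p1,hub)", "pkg_at(p3,hub)", "truck_at(t1,hub)", "truck_at(t2,whs2)"]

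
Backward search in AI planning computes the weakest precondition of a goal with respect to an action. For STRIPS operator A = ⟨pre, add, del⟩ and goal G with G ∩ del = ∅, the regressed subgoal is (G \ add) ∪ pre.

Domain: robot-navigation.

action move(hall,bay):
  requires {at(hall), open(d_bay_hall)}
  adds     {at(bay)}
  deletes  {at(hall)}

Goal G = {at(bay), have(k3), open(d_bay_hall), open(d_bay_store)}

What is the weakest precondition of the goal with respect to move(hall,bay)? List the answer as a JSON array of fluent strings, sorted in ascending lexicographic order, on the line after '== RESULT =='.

Compute (G \ add) ∪ pre:
  G ∩ del = {}  (empty — regression defined)
  G \ add = {at(bay), have(k3), open(d_bay_hall), open(d_bay_store)} \ {at(bay)} = {have(k3), open(d_bay_hall), open(d_bay_store)}
  ∪ pre   = {have(k3), open(d_bay_hall), open(d_bay_store)} ∪ {at(hall), open(d_bay_hall)}
          = {at(hall), have(k3), open(d_bay_hall), open(d_bay_store)}

== RESULT ==
["at(hall)", "have(k3)", "open(d_bay_hall)", "open(d_bay_store)"]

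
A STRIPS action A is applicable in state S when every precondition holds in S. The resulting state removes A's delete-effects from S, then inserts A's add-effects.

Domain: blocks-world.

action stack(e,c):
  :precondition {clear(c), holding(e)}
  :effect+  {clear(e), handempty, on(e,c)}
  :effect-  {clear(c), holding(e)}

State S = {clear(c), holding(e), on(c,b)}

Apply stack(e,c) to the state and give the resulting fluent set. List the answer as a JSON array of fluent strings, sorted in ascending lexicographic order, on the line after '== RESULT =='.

Progress:
  pre ⊆ S: {clear(c), holding(e)} ⊆ S  — applicable
  S \ del = {on(c,b)}
  ∪ add   = {clear(e), handempty, on(c,b), on(e,c)}

== RESULT ==
["clear(e)", "handempty", "on(c,b)", "on(e,c)"]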